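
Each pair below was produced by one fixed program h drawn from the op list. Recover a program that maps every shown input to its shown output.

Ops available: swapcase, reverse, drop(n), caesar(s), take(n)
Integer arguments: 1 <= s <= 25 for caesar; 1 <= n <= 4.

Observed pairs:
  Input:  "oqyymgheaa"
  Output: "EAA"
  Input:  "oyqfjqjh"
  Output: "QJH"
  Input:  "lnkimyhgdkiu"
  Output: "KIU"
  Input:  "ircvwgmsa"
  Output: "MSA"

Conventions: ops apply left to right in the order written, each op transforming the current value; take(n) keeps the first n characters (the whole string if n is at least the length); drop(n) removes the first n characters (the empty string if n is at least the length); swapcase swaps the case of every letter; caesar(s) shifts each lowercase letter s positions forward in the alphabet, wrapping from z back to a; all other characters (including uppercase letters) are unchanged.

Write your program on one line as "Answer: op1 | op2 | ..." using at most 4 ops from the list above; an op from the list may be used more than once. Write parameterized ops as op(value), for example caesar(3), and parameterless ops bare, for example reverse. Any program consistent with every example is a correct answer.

reverse | swapcase | take(3) | reverse

Check, running the answer program on each example:
  "oqyymgheaa" -> "aaehgmyyqo" -> "AAEHGMYYQO" -> "AAE" -> "EAA"
  "oyqfjqjh" -> "hjqjfqyo" -> "HJQJFQYO" -> "HJQ" -> "QJH"
  "lnkimyhgdkiu" -> "uikdghymiknl" -> "UIKDGHYMIKNL" -> "UIK" -> "KIU"
  "ircvwgmsa" -> "asmgwvcri" -> "ASMGWVCRI" -> "ASM" -> "MSA"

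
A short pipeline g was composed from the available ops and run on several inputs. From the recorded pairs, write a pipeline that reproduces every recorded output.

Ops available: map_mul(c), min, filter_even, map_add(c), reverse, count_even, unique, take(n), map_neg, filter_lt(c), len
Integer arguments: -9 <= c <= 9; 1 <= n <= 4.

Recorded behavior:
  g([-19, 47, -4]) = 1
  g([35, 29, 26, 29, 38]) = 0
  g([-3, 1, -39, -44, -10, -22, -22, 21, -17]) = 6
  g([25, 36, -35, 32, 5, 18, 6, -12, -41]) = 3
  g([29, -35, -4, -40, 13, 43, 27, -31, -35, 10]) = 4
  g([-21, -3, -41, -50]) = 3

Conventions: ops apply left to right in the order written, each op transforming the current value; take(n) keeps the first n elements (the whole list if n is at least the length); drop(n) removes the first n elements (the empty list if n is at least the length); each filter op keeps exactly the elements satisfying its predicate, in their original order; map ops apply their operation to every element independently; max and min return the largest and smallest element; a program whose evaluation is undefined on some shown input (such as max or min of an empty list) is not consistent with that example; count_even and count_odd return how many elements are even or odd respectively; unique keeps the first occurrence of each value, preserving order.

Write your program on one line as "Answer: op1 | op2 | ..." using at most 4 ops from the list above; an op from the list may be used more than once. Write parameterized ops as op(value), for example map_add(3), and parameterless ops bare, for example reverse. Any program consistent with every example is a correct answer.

filter_lt(-4) | map_neg | reverse | len

Check, running the answer program on each example:
  [-19, 47, -4] -> [-19] -> [19] -> [19] -> 1
  [35, 29, 26, 29, 38] -> [] -> [] -> [] -> 0
  [-3, 1, -39, -44, -10, -22, -22, 21, -17] -> [-39, -44, -10, -22, -22, -17] -> [39, 44, 10, 22, 22, 17] -> [17, 22, 22, 10, 44, 39] -> 6
  [25, 36, -35, 32, 5, 18, 6, -12, -41] -> [-35, -12, -41] -> [35, 12, 41] -> [41, 12, 35] -> 3
  [29, -35, -4, -40, 13, 43, 27, -31, -35, 10] -> [-35, -40, -31, -35] -> [35, 40, 31, 35] -> [35, 31, 40, 35] -> 4
  [-21, -3, -41, -50] -> [-21, -41, -50] -> [21, 41, 50] -> [50, 41, 21] -> 3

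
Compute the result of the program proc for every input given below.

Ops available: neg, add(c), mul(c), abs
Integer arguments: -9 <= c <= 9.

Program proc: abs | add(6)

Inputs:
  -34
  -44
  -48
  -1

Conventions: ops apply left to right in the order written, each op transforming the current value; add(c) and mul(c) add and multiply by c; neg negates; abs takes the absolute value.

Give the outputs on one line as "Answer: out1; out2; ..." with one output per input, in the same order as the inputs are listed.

Execution, op by op:
  -34 -> 34 -> 40
  -44 -> 44 -> 50
  -48 -> 48 -> 54
  -1 -> 1 -> 7

40; 50; 54; 7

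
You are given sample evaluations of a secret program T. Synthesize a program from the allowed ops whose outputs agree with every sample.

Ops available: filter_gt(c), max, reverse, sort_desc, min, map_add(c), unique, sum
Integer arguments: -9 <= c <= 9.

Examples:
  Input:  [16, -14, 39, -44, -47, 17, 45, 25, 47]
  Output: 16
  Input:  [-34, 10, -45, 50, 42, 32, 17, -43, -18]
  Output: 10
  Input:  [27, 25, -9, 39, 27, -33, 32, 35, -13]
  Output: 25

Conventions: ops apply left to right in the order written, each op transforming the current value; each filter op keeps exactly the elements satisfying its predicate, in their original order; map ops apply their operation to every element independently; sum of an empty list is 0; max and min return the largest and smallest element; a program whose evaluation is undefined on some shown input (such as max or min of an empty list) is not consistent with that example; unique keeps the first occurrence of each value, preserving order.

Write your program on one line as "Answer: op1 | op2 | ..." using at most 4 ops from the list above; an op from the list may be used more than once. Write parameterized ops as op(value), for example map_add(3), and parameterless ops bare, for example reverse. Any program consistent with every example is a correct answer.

reverse | filter_gt(-9) | min

Check, running the answer program on each example:
  [16, -14, 39, -44, -47, 17, 45, 25, 47] -> [47, 25, 45, 17, -47, -44, 39, -14, 16] -> [47, 25, 45, 17, 39, 16] -> 16
  [-34, 10, -45, 50, 42, 32, 17, -43, -18] -> [-18, -43, 17, 32, 42, 50, -45, 10, -34] -> [17, 32, 42, 50, 10] -> 10
  [27, 25, -9, 39, 27, -33, 32, 35, -13] -> [-13, 35, 32, -33, 27, 39, -9, 25, 27] -> [35, 32, 27, 39, 25, 27] -> 25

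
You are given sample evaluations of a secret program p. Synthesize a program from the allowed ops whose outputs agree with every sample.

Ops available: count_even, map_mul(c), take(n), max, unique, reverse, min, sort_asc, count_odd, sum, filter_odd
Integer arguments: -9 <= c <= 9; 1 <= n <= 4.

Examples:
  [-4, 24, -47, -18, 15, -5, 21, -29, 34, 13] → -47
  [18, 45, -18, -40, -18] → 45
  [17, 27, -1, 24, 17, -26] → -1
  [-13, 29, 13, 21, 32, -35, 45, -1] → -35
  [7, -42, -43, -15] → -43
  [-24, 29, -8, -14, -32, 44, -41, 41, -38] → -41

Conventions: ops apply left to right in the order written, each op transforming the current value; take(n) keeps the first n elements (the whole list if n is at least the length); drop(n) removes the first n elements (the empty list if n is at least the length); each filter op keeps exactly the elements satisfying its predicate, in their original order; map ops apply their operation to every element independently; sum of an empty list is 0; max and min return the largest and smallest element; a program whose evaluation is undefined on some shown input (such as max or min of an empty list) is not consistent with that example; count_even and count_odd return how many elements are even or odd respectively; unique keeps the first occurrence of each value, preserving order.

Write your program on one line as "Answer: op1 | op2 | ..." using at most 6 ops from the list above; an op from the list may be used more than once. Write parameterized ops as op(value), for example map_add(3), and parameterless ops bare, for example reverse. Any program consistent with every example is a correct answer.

reverse | filter_odd | sort_asc | take(3) | min

Check, running the answer program on each example:
  [-4, 24, -47, -18, 15, -5, 21, -29, 34, 13] -> [13, 34, -29, 21, -5, 15, -18, -47, 24, -4] -> [13, -29, 21, -5, 15, -47] -> [-47, -29, -5, 13, 15, 21] -> [-47, -29, -5] -> -47
  [18, 45, -18, -40, -18] -> [-18, -40, -18, 45, 18] -> [45] -> [45] -> [45] -> 45
  [17, 27, -1, 24, 17, -26] -> [-26, 17, 24, -1, 27, 17] -> [17, -1, 27, 17] -> [-1, 17, 17, 27] -> [-1, 17, 17] -> -1
  [-13, 29, 13, 21, 32, -35, 45, -1] -> [-1, 45, -35, 32, 21, 13, 29, -13] -> [-1, 45, -35, 21, 13, 29, -13] -> [-35, -13, -1, 13, 21, 29, 45] -> [-35, -13, -1] -> -35
  [7, -42, -43, -15] -> [-15, -43, -42, 7] -> [-15, -43, 7] -> [-43, -15, 7] -> [-43, -15, 7] -> -43
  [-24, 29, -8, -14, -32, 44, -41, 41, -38] -> [-38, 41, -41, 44, -32, -14, -8, 29, -24] -> [41, -41, 29] -> [-41, 29, 41] -> [-41, 29, 41] -> -41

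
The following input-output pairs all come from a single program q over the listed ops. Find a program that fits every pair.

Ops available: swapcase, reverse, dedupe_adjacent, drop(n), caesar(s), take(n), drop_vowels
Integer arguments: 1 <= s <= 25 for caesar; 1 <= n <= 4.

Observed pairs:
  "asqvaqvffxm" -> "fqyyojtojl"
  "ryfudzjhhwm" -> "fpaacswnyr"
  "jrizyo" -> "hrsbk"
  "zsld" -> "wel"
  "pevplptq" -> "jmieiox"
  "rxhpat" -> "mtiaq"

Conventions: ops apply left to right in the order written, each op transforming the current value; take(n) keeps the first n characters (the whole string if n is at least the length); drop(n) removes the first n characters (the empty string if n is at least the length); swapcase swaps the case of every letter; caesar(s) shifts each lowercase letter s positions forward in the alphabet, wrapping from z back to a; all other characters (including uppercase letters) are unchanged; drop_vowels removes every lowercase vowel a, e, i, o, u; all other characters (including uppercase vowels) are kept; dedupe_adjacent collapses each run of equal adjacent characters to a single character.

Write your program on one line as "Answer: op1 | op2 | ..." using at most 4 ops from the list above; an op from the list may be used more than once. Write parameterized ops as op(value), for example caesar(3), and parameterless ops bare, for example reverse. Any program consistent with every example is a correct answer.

drop(1) | reverse | caesar(2) | caesar(17)

Check, running the answer program on each example:
  "asqvaqvffxm" -> "sqvaqvffxm" -> "mxffvqavqs" -> "ozhhxscxsu" -> "fqyyojtojl"
  "ryfudzjhhwm" -> "yfudzjhhwm" -> "mwhhjzdufy" -> "oyjjlbfwha" -> "fpaacswnyr"
  "jrizyo" -> "rizyo" -> "oyzir" -> "qabkt" -> "hrsbk"
  "zsld" -> "sld" -> "dls" -> "fnu" -> "wel"
  "pevplptq" -> "evplptq" -> "qtplpve" -> "svrnrxg" -> "jmieiox"
  "rxhpat" -> "xhpat" -> "taphx" -> "vcrjz" -> "mtiaq"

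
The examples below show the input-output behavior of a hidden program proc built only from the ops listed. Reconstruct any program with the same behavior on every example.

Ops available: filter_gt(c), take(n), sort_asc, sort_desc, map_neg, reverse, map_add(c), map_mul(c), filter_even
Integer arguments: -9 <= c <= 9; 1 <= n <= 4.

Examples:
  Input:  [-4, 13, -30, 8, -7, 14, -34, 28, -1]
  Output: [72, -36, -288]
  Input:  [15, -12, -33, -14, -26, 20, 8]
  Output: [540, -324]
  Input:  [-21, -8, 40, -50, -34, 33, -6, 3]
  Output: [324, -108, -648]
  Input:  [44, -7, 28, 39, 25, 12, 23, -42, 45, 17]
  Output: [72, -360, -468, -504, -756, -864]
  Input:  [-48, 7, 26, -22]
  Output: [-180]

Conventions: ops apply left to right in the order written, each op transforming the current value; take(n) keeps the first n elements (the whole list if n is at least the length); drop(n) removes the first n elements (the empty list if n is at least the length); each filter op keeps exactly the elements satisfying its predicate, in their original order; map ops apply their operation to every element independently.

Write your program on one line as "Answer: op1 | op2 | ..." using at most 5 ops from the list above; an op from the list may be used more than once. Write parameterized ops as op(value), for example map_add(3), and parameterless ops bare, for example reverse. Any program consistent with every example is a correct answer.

map_add(3) | filter_even | map_mul(-6) | map_mul(3) | sort_desc

Check, running the answer program on each example:
  [-4, 13, -30, 8, -7, 14, -34, 28, -1] -> [-1, 16, -27, 11, -4, 17, -31, 31, 2] -> [16, -4, 2] -> [-96, 24, -12] -> [-288, 72, -36] -> [72, -36, -288]
  [15, -12, -33, -14, -26, 20, 8] -> [18, -9, -30, -11, -23, 23, 11] -> [18, -30] -> [-108, 180] -> [-324, 540] -> [540, -324]
  [-21, -8, 40, -50, -34, 33, -6, 3] -> [-18, -5, 43, -47, -31, 36, -3, 6] -> [-18, 36, 6] -> [108, -216, -36] -> [324, -648, -108] -> [324, -108, -648]
  [44, -7, 28, 39, 25, 12, 23, -42, 45, 17] -> [47, -4, 31, 42, 28, 15, 26, -39, 48, 20] -> [-4, 42, 28, 26, 48, 20] -> [24, -252, -168, -156, -288, -120] -> [72, -756, -504, -468, -864, -360] -> [72, -360, -468, -504, -756, -864]
  [-48, 7, 26, -22] -> [-45, 10, 29, -19] -> [10] -> [-60] -> [-180] -> [-180]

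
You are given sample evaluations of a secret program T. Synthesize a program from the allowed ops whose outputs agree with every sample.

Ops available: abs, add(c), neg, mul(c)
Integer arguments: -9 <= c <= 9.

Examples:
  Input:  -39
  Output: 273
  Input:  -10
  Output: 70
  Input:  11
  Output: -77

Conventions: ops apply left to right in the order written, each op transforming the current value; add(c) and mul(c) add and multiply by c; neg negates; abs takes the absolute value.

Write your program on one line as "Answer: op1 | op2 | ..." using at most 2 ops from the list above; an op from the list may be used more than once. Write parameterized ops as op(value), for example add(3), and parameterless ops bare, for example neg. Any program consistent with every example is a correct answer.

mul(7) | mul(-1)

Check, running the answer program on each example:
  -39 -> -273 -> 273
  -10 -> -70 -> 70
  11 -> 77 -> -77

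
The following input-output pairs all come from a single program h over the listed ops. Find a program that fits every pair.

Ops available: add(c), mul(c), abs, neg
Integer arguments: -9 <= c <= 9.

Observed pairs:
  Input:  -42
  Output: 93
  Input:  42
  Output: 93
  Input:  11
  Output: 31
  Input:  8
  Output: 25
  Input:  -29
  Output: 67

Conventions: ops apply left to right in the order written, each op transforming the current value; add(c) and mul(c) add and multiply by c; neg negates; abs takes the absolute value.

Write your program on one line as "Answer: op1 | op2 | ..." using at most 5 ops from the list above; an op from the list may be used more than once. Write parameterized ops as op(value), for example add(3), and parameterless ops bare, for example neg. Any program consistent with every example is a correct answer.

mul(-2) | abs | add(8) | add(1)

Check, running the answer program on each example:
  -42 -> 84 -> 84 -> 92 -> 93
  42 -> -84 -> 84 -> 92 -> 93
  11 -> -22 -> 22 -> 30 -> 31
  8 -> -16 -> 16 -> 24 -> 25
  -29 -> 58 -> 58 -> 66 -> 67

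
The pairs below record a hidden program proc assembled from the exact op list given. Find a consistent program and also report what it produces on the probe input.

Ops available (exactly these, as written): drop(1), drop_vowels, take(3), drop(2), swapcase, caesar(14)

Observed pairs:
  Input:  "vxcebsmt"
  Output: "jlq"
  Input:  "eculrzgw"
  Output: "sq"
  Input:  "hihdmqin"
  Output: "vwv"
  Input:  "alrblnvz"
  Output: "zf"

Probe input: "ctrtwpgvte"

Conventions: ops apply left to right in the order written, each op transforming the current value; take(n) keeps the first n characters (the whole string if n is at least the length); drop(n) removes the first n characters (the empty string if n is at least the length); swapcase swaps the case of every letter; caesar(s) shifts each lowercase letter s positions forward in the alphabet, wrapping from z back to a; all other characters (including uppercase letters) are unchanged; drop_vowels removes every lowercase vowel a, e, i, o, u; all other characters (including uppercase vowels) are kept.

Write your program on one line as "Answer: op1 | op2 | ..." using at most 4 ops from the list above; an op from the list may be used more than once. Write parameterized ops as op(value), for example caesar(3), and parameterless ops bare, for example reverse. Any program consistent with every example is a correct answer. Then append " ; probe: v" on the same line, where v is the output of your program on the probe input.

caesar(14) | take(3) | drop_vowels ; probe: "qhf"

Check, running the answer program on each example:
  "vxcebsmt" -> "jlqspgah" -> "jlq" -> "jlq"
  "eculrzgw" -> "sqizfnuk" -> "sqi" -> "sq"
  "hihdmqin" -> "vwvraewb" -> "vwv" -> "vwv"
  "alrblnvz" -> "ozfpzbjn" -> "ozf" -> "zf"
  probe: "ctrtwpgvte" -> "qhfhkdujhs" -> "qhf" -> "qhf"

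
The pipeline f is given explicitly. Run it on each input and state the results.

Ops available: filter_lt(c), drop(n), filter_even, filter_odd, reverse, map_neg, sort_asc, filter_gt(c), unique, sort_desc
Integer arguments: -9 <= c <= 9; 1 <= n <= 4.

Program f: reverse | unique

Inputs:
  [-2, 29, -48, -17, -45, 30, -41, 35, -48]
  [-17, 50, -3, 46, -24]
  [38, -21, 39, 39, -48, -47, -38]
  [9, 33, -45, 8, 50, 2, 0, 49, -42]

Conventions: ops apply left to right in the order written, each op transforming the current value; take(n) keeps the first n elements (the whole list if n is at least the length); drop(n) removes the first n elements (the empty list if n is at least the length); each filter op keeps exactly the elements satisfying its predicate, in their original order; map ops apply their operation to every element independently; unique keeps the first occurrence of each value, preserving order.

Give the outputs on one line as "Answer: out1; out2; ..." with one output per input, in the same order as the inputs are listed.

[-48, 35, -41, 30, -45, -17, 29, -2]; [-24, 46, -3, 50, -17]; [-38, -47, -48, 39, -21, 38]; [-42, 49, 0, 2, 50, 8, -45, 33, 9]

Execution, op by op:
  [-2, 29, -48, -17, -45, 30, -41, 35, -48] -> [-48, 35, -41, 30, -45, -17, -48, 29, -2] -> [-48, 35, -41, 30, -45, -17, 29, -2]
  [-17, 50, -3, 46, -24] -> [-24, 46, -3, 50, -17] -> [-24, 46, -3, 50, -17]
  [38, -21, 39, 39, -48, -47, -38] -> [-38, -47, -48, 39, 39, -21, 38] -> [-38, -47, -48, 39, -21, 38]
  [9, 33, -45, 8, 50, 2, 0, 49, -42] -> [-42, 49, 0, 2, 50, 8, -45, 33, 9] -> [-42, 49, 0, 2, 50, 8, -45, 33, 9]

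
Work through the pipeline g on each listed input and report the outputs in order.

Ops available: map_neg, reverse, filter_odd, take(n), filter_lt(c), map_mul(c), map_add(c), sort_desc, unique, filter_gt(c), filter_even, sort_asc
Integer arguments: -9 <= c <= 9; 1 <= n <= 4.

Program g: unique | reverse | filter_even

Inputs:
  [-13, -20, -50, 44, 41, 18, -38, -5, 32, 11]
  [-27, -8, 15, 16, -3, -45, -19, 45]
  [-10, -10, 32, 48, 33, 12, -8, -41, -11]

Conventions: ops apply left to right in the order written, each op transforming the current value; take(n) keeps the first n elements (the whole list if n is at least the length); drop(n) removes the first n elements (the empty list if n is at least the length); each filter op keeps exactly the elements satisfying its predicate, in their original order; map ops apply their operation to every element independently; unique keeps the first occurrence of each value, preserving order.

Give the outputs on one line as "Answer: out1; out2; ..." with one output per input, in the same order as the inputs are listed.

Execution, op by op:
  [-13, -20, -50, 44, 41, 18, -38, -5, 32, 11] -> [-13, -20, -50, 44, 41, 18, -38, -5, 32, 11] -> [11, 32, -5, -38, 18, 41, 44, -50, -20, -13] -> [32, -38, 18, 44, -50, -20]
  [-27, -8, 15, 16, -3, -45, -19, 45] -> [-27, -8, 15, 16, -3, -45, -19, 45] -> [45, -19, -45, -3, 16, 15, -8, -27] -> [16, -8]
  [-10, -10, 32, 48, 33, 12, -8, -41, -11] -> [-10, 32, 48, 33, 12, -8, -41, -11] -> [-11, -41, -8, 12, 33, 48, 32, -10] -> [-8, 12, 48, 32, -10]

[32, -38, 18, 44, -50, -20]; [16, -8]; [-8, 12, 48, 32, -10]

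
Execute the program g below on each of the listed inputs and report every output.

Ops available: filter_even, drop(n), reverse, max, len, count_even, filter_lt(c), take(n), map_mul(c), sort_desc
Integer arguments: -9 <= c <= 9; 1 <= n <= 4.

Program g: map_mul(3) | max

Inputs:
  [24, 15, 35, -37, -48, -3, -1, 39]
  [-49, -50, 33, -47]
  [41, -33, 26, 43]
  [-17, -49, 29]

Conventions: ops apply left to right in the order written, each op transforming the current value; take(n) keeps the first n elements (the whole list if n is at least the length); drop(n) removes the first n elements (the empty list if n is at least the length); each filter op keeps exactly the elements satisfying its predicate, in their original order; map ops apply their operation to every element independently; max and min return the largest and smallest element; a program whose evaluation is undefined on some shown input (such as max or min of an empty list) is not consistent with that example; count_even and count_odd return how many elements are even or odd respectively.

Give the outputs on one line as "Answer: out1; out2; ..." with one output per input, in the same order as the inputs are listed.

Execution, op by op:
  [24, 15, 35, -37, -48, -3, -1, 39] -> [72, 45, 105, -111, -144, -9, -3, 117] -> 117
  [-49, -50, 33, -47] -> [-147, -150, 99, -141] -> 99
  [41, -33, 26, 43] -> [123, -99, 78, 129] -> 129
  [-17, -49, 29] -> [-51, -147, 87] -> 87

117; 99; 129; 87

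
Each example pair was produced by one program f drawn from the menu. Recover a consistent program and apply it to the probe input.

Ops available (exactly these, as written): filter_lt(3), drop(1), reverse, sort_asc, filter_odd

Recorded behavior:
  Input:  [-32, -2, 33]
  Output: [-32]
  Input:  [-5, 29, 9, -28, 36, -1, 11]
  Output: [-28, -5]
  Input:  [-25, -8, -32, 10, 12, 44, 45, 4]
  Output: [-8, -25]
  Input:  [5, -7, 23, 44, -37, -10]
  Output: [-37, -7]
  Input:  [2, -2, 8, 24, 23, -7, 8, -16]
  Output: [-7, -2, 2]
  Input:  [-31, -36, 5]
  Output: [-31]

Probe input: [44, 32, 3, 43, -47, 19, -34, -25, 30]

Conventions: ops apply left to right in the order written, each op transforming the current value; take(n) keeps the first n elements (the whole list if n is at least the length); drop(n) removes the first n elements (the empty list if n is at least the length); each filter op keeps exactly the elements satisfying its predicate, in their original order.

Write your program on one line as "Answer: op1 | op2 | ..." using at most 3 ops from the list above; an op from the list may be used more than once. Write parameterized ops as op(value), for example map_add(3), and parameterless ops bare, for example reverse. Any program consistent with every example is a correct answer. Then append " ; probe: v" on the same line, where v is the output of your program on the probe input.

filter_lt(3) | reverse | drop(1) ; probe: [-34, -47]

Check, running the answer program on each example:
  [-32, -2, 33] -> [-32, -2] -> [-2, -32] -> [-32]
  [-5, 29, 9, -28, 36, -1, 11] -> [-5, -28, -1] -> [-1, -28, -5] -> [-28, -5]
  [-25, -8, -32, 10, 12, 44, 45, 4] -> [-25, -8, -32] -> [-32, -8, -25] -> [-8, -25]
  [5, -7, 23, 44, -37, -10] -> [-7, -37, -10] -> [-10, -37, -7] -> [-37, -7]
  [2, -2, 8, 24, 23, -7, 8, -16] -> [2, -2, -7, -16] -> [-16, -7, -2, 2] -> [-7, -2, 2]
  [-31, -36, 5] -> [-31, -36] -> [-36, -31] -> [-31]
  probe: [44, 32, 3, 43, -47, 19, -34, -25, 30] -> [-47, -34, -25] -> [-25, -34, -47] -> [-34, -47]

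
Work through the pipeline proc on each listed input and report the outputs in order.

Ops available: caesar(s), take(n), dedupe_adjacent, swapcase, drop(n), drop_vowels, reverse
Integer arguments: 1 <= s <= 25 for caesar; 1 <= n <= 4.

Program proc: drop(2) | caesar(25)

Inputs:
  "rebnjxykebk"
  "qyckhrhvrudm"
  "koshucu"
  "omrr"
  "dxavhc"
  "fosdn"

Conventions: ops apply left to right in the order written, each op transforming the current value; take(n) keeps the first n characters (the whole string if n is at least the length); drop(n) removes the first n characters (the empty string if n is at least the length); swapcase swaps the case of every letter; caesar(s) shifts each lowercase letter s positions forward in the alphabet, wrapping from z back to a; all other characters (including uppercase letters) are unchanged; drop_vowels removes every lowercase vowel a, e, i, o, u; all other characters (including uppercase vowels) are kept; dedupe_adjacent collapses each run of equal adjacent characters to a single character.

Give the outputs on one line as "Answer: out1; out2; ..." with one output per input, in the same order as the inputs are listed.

"amiwxjdaj"; "bjgqguqtcl"; "rgtbt"; "qq"; "zugb"; "rcm"

Execution, op by op:
  "rebnjxykebk" -> "bnjxykebk" -> "amiwxjdaj"
  "qyckhrhvrudm" -> "ckhrhvrudm" -> "bjgqguqtcl"
  "koshucu" -> "shucu" -> "rgtbt"
  "omrr" -> "rr" -> "qq"
  "dxavhc" -> "avhc" -> "zugb"
  "fosdn" -> "sdn" -> "rcm"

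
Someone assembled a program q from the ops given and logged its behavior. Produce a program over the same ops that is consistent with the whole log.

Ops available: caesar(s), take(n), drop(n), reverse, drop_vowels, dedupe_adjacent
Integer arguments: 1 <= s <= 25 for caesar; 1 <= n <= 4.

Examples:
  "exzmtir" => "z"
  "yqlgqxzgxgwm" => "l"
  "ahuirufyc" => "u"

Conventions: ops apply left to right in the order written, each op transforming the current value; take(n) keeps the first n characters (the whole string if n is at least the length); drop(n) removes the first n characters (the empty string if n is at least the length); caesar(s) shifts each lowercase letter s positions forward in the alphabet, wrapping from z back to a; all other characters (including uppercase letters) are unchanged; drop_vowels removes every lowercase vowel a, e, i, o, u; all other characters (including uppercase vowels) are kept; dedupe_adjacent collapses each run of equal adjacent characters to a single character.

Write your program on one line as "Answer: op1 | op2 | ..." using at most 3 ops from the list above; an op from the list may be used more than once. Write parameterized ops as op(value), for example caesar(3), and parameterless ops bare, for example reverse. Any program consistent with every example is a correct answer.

take(3) | reverse | take(1)

Check, running the answer program on each example:
  "exzmtir" -> "exz" -> "zxe" -> "z"
  "yqlgqxzgxgwm" -> "yql" -> "lqy" -> "l"
  "ahuirufyc" -> "ahu" -> "uha" -> "u"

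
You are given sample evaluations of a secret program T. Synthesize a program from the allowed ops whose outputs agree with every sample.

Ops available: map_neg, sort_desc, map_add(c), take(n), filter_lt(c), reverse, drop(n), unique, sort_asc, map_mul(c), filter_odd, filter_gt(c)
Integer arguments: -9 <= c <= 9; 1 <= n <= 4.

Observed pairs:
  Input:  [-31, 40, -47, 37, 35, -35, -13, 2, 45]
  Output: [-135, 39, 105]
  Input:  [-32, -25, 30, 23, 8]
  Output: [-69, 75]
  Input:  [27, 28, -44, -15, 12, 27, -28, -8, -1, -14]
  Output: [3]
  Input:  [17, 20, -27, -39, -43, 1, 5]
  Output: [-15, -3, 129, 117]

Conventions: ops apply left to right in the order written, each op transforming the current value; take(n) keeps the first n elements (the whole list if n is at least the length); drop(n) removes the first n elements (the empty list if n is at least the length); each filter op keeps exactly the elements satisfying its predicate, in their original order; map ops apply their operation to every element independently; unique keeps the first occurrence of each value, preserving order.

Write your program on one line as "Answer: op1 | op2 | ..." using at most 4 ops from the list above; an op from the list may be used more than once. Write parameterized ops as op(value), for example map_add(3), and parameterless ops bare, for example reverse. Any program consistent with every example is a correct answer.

map_mul(-3) | reverse | take(4) | filter_odd

Check, running the answer program on each example:
  [-31, 40, -47, 37, 35, -35, -13, 2, 45] -> [93, -120, 141, -111, -105, 105, 39, -6, -135] -> [-135, -6, 39, 105, -105, -111, 141, -120, 93] -> [-135, -6, 39, 105] -> [-135, 39, 105]
  [-32, -25, 30, 23, 8] -> [96, 75, -90, -69, -24] -> [-24, -69, -90, 75, 96] -> [-24, -69, -90, 75] -> [-69, 75]
  [27, 28, -44, -15, 12, 27, -28, -8, -1, -14] -> [-81, -84, 132, 45, -36, -81, 84, 24, 3, 42] -> [42, 3, 24, 84, -81, -36, 45, 132, -84, -81] -> [42, 3, 24, 84] -> [3]
  [17, 20, -27, -39, -43, 1, 5] -> [-51, -60, 81, 117, 129, -3, -15] -> [-15, -3, 129, 117, 81, -60, -51] -> [-15, -3, 129, 117] -> [-15, -3, 129, 117]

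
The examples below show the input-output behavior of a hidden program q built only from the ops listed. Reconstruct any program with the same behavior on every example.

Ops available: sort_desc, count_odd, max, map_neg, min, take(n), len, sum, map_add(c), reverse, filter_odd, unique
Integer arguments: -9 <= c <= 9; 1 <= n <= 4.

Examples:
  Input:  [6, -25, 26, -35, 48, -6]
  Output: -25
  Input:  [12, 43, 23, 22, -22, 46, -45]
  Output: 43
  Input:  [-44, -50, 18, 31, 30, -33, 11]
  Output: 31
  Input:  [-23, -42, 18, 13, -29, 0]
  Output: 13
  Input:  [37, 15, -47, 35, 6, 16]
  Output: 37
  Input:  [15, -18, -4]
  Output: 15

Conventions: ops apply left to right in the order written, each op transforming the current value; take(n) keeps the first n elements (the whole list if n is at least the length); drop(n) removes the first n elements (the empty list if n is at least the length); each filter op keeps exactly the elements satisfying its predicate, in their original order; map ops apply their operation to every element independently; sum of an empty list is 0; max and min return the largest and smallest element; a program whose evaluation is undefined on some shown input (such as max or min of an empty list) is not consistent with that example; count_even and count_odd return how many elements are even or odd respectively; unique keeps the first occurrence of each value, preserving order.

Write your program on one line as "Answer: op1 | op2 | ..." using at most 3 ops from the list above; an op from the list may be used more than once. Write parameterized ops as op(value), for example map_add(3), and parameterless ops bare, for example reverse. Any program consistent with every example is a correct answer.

filter_odd | max

Check, running the answer program on each example:
  [6, -25, 26, -35, 48, -6] -> [-25, -35] -> -25
  [12, 43, 23, 22, -22, 46, -45] -> [43, 23, -45] -> 43
  [-44, -50, 18, 31, 30, -33, 11] -> [31, -33, 11] -> 31
  [-23, -42, 18, 13, -29, 0] -> [-23, 13, -29] -> 13
  [37, 15, -47, 35, 6, 16] -> [37, 15, -47, 35] -> 37
  [15, -18, -4] -> [15] -> 15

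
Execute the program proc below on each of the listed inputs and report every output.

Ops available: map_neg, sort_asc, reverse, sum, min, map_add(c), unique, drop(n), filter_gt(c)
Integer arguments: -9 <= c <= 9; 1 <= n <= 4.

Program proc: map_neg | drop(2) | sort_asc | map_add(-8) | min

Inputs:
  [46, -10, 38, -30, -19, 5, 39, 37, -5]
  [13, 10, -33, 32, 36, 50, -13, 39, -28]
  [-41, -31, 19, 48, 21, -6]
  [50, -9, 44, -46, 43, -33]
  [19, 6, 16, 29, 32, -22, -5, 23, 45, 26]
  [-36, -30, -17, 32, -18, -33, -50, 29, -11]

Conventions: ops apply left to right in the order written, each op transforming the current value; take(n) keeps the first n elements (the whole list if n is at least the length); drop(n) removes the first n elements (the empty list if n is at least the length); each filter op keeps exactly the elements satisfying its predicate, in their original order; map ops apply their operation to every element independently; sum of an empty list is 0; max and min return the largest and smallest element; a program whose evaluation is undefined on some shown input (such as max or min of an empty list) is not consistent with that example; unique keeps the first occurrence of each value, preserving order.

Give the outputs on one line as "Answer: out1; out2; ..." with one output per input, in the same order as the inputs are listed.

-47; -58; -56; -52; -53; -40

Execution, op by op:
  [46, -10, 38, -30, -19, 5, 39, 37, -5] -> [-46, 10, -38, 30, 19, -5, -39, -37, 5] -> [-38, 30, 19, -5, -39, -37, 5] -> [-39, -38, -37, -5, 5, 19, 30] -> [-47, -46, -45, -13, -3, 11, 22] -> -47
  [13, 10, -33, 32, 36, 50, -13, 39, -28] -> [-13, -10, 33, -32, -36, -50, 13, -39, 28] -> [33, -32, -36, -50, 13, -39, 28] -> [-50, -39, -36, -32, 13, 28, 33] -> [-58, -47, -44, -40, 5, 20, 25] -> -58
  [-41, -31, 19, 48, 21, -6] -> [41, 31, -19, -48, -21, 6] -> [-19, -48, -21, 6] -> [-48, -21, -19, 6] -> [-56, -29, -27, -2] -> -56
  [50, -9, 44, -46, 43, -33] -> [-50, 9, -44, 46, -43, 33] -> [-44, 46, -43, 33] -> [-44, -43, 33, 46] -> [-52, -51, 25, 38] -> -52
  [19, 6, 16, 29, 32, -22, -5, 23, 45, 26] -> [-19, -6, -16, -29, -32, 22, 5, -23, -45, -26] -> [-16, -29, -32, 22, 5, -23, -45, -26] -> [-45, -32, -29, -26, -23, -16, 5, 22] -> [-53, -40, -37, -34, -31, -24, -3, 14] -> -53
  [-36, -30, -17, 32, -18, -33, -50, 29, -11] -> [36, 30, 17, -32, 18, 33, 50, -29, 11] -> [17, -32, 18, 33, 50, -29, 11] -> [-32, -29, 11, 17, 18, 33, 50] -> [-40, -37, 3, 9, 10, 25, 42] -> -40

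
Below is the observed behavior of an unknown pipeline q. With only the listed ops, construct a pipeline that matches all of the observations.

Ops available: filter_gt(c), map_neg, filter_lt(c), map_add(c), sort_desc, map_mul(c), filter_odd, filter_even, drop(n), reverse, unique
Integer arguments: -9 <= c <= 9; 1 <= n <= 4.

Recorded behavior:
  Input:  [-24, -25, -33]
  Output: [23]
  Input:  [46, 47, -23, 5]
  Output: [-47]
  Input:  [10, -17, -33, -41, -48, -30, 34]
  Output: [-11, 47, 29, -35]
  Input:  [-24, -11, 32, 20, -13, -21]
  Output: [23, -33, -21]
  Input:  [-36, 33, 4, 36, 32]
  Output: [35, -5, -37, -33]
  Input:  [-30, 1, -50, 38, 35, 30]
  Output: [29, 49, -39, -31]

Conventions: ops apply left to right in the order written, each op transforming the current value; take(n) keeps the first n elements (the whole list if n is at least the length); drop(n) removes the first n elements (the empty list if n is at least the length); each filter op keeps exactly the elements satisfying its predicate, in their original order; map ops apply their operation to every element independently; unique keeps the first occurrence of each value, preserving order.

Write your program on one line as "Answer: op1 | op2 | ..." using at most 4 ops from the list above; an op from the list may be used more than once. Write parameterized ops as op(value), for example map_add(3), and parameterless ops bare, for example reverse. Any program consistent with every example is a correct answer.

map_add(1) | map_neg | filter_odd

Check, running the answer program on each example:
  [-24, -25, -33] -> [-23, -24, -32] -> [23, 24, 32] -> [23]
  [46, 47, -23, 5] -> [47, 48, -22, 6] -> [-47, -48, 22, -6] -> [-47]
  [10, -17, -33, -41, -48, -30, 34] -> [11, -16, -32, -40, -47, -29, 35] -> [-11, 16, 32, 40, 47, 29, -35] -> [-11, 47, 29, -35]
  [-24, -11, 32, 20, -13, -21] -> [-23, -10, 33, 21, -12, -20] -> [23, 10, -33, -21, 12, 20] -> [23, -33, -21]
  [-36, 33, 4, 36, 32] -> [-35, 34, 5, 37, 33] -> [35, -34, -5, -37, -33] -> [35, -5, -37, -33]
  [-30, 1, -50, 38, 35, 30] -> [-29, 2, -49, 39, 36, 31] -> [29, -2, 49, -39, -36, -31] -> [29, 49, -39, -31]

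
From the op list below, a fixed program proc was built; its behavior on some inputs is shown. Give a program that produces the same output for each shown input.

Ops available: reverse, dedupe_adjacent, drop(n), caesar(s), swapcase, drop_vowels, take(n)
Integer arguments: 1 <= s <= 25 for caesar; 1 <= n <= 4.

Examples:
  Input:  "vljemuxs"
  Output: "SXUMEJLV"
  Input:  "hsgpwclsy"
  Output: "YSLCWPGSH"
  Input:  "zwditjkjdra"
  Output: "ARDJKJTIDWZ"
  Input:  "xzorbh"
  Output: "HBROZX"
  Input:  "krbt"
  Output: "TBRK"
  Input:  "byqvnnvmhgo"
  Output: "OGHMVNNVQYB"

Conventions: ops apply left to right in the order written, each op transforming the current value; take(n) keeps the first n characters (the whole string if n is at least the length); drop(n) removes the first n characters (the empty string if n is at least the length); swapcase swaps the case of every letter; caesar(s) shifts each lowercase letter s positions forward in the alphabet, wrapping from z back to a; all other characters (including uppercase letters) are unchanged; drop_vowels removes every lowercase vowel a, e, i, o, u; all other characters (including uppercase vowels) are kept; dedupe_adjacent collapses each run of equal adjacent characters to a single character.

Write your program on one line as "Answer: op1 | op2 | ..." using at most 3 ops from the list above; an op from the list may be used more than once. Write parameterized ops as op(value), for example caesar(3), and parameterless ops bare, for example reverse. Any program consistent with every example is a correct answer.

swapcase | reverse

Check, running the answer program on each example:
  "vljemuxs" -> "VLJEMUXS" -> "SXUMEJLV"
  "hsgpwclsy" -> "HSGPWCLSY" -> "YSLCWPGSH"
  "zwditjkjdra" -> "ZWDITJKJDRA" -> "ARDJKJTIDWZ"
  "xzorbh" -> "XZORBH" -> "HBROZX"
  "krbt" -> "KRBT" -> "TBRK"
  "byqvnnvmhgo" -> "BYQVNNVMHGO" -> "OGHMVNNVQYB"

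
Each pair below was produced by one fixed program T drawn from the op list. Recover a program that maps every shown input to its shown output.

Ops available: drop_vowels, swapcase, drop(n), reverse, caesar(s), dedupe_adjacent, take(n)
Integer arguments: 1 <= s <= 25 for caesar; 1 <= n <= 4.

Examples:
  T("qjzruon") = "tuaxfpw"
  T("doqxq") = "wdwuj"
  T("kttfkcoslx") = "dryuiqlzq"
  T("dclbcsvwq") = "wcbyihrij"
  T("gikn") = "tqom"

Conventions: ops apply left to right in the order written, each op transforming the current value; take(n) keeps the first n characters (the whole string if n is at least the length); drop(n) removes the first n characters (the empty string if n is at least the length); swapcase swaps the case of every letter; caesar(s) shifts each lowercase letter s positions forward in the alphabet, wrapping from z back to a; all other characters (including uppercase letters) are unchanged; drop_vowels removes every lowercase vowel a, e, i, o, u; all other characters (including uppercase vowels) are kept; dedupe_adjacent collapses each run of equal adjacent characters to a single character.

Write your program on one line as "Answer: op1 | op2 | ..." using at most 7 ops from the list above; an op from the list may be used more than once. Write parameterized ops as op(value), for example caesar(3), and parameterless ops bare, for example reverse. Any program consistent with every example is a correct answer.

caesar(13) | swapcase | dedupe_adjacent | reverse | swapcase | caesar(19)

Check, running the answer program on each example:
  "qjzruon" -> "dwmehba" -> "DWMEHBA" -> "DWMEHBA" -> "ABHEMWD" -> "abhemwd" -> "tuaxfpw"
  "doqxq" -> "qbdkd" -> "QBDKD" -> "QBDKD" -> "DKDBQ" -> "dkdbq" -> "wdwuj"
  "kttfkcoslx" -> "xggsxpbfyk" -> "XGGSXPBFYK" -> "XGSXPBFYK" -> "KYFBPXSGX" -> "kyfbpxsgx" -> "dryuiqlzq"
  "dclbcsvwq" -> "qpyopfijd" -> "QPYOPFIJD" -> "QPYOPFIJD" -> "DJIFPOYPQ" -> "djifpoypq" -> "wcbyihrij"
  "gikn" -> "tvxa" -> "TVXA" -> "TVXA" -> "AXVT" -> "axvt" -> "tqom"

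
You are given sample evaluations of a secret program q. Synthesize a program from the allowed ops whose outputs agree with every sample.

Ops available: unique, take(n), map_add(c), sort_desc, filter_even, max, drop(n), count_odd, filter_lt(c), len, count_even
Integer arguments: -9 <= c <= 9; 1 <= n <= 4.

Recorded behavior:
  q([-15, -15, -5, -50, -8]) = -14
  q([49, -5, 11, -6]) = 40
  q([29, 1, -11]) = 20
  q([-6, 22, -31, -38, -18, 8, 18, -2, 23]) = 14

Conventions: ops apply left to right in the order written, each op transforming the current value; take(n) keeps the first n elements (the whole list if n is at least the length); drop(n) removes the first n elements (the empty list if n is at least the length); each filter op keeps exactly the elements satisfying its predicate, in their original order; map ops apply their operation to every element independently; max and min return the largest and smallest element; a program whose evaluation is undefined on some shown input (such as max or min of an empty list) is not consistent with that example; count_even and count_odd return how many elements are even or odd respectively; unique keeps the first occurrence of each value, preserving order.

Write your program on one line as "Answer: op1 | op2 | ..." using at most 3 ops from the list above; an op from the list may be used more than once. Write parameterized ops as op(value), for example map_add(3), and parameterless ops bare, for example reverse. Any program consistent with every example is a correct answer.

map_add(-9) | filter_even | max

Check, running the answer program on each example:
  [-15, -15, -5, -50, -8] -> [-24, -24, -14, -59, -17] -> [-24, -24, -14] -> -14
  [49, -5, 11, -6] -> [40, -14, 2, -15] -> [40, -14, 2] -> 40
  [29, 1, -11] -> [20, -8, -20] -> [20, -8, -20] -> 20
  [-6, 22, -31, -38, -18, 8, 18, -2, 23] -> [-15, 13, -40, -47, -27, -1, 9, -11, 14] -> [-40, 14] -> 14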